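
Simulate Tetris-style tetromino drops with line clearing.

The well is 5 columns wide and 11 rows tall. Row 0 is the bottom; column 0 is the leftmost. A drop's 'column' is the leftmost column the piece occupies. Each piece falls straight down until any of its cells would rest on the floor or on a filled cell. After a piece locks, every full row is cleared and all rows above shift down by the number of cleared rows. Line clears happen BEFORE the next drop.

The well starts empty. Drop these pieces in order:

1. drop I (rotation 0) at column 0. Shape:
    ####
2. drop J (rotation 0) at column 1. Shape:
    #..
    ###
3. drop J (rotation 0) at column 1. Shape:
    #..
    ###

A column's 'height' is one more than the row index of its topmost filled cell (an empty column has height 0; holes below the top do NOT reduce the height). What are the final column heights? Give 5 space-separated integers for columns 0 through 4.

Drop 1: I rot0 at col 0 lands with bottom-row=0; cleared 0 line(s) (total 0); column heights now [1 1 1 1 0], max=1
Drop 2: J rot0 at col 1 lands with bottom-row=1; cleared 0 line(s) (total 0); column heights now [1 3 2 2 0], max=3
Drop 3: J rot0 at col 1 lands with bottom-row=3; cleared 0 line(s) (total 0); column heights now [1 5 4 4 0], max=5

Answer: 1 5 4 4 0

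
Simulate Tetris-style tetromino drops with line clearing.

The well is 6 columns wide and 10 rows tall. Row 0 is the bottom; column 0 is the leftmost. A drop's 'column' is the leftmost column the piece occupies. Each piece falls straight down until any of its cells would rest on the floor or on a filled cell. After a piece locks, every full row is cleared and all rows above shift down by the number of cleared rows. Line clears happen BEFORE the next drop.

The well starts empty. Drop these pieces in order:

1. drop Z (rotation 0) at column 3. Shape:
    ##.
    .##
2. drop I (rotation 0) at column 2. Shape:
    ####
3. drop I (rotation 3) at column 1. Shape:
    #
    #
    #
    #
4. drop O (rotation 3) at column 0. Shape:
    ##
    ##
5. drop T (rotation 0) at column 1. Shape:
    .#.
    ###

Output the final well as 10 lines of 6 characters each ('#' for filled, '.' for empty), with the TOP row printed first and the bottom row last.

Answer: ......
......
..#...
.###..
##....
##....
.#....
.#####
.#.##.
.#..##

Derivation:
Drop 1: Z rot0 at col 3 lands with bottom-row=0; cleared 0 line(s) (total 0); column heights now [0 0 0 2 2 1], max=2
Drop 2: I rot0 at col 2 lands with bottom-row=2; cleared 0 line(s) (total 0); column heights now [0 0 3 3 3 3], max=3
Drop 3: I rot3 at col 1 lands with bottom-row=0; cleared 0 line(s) (total 0); column heights now [0 4 3 3 3 3], max=4
Drop 4: O rot3 at col 0 lands with bottom-row=4; cleared 0 line(s) (total 0); column heights now [6 6 3 3 3 3], max=6
Drop 5: T rot0 at col 1 lands with bottom-row=6; cleared 0 line(s) (total 0); column heights now [6 7 8 7 3 3], max=8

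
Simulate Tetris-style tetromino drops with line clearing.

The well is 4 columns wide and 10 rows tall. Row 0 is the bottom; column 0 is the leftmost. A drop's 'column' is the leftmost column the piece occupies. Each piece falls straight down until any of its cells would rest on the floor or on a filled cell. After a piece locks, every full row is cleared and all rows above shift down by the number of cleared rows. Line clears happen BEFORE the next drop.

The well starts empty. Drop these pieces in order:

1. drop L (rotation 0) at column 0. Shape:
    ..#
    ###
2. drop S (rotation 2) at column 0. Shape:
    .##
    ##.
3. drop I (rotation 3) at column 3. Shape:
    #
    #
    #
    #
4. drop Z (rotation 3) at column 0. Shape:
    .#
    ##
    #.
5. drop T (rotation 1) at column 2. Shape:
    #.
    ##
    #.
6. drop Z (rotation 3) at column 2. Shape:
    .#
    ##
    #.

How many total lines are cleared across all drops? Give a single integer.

Drop 1: L rot0 at col 0 lands with bottom-row=0; cleared 0 line(s) (total 0); column heights now [1 1 2 0], max=2
Drop 2: S rot2 at col 0 lands with bottom-row=1; cleared 0 line(s) (total 0); column heights now [2 3 3 0], max=3
Drop 3: I rot3 at col 3 lands with bottom-row=0; cleared 2 line(s) (total 2); column heights now [0 1 1 2], max=2
Drop 4: Z rot3 at col 0 lands with bottom-row=0; cleared 1 line(s) (total 3); column heights now [1 2 0 1], max=2
Drop 5: T rot1 at col 2 lands with bottom-row=0; cleared 1 line(s) (total 4); column heights now [0 1 2 1], max=2
Drop 6: Z rot3 at col 2 lands with bottom-row=2; cleared 0 line(s) (total 4); column heights now [0 1 4 5], max=5

Answer: 4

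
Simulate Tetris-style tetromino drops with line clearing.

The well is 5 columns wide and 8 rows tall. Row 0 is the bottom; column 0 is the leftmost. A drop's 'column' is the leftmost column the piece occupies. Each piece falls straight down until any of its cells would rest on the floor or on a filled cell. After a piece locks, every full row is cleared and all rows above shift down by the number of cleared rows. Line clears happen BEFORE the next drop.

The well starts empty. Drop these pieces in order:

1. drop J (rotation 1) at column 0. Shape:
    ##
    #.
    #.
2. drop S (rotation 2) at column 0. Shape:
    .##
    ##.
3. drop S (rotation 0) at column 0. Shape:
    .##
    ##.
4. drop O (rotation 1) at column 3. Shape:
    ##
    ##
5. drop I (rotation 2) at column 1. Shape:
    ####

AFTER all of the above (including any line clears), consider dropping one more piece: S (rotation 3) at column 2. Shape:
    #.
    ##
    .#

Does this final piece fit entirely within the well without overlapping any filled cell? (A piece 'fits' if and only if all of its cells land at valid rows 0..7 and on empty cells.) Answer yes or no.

Answer: no

Derivation:
Drop 1: J rot1 at col 0 lands with bottom-row=0; cleared 0 line(s) (total 0); column heights now [3 3 0 0 0], max=3
Drop 2: S rot2 at col 0 lands with bottom-row=3; cleared 0 line(s) (total 0); column heights now [4 5 5 0 0], max=5
Drop 3: S rot0 at col 0 lands with bottom-row=5; cleared 0 line(s) (total 0); column heights now [6 7 7 0 0], max=7
Drop 4: O rot1 at col 3 lands with bottom-row=0; cleared 0 line(s) (total 0); column heights now [6 7 7 2 2], max=7
Drop 5: I rot2 at col 1 lands with bottom-row=7; cleared 0 line(s) (total 0); column heights now [6 8 8 8 8], max=8
Test piece S rot3 at col 2 (width 2): heights before test = [6 8 8 8 8]; fits = False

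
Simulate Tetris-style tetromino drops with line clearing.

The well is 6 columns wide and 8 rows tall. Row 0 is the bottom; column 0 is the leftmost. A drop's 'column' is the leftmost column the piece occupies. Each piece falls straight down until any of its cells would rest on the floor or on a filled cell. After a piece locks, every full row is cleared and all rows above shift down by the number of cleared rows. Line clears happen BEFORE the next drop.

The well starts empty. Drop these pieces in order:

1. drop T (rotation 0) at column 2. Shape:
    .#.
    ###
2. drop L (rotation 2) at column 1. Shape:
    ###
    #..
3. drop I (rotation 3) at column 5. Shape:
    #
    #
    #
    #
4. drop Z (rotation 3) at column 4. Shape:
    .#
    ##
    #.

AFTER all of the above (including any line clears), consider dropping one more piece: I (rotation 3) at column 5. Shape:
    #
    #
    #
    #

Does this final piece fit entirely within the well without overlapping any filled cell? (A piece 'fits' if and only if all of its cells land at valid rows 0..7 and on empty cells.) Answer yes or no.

Drop 1: T rot0 at col 2 lands with bottom-row=0; cleared 0 line(s) (total 0); column heights now [0 0 1 2 1 0], max=2
Drop 2: L rot2 at col 1 lands with bottom-row=1; cleared 0 line(s) (total 0); column heights now [0 3 3 3 1 0], max=3
Drop 3: I rot3 at col 5 lands with bottom-row=0; cleared 0 line(s) (total 0); column heights now [0 3 3 3 1 4], max=4
Drop 4: Z rot3 at col 4 lands with bottom-row=3; cleared 0 line(s) (total 0); column heights now [0 3 3 3 5 6], max=6
Test piece I rot3 at col 5 (width 1): heights before test = [0 3 3 3 5 6]; fits = False

Answer: no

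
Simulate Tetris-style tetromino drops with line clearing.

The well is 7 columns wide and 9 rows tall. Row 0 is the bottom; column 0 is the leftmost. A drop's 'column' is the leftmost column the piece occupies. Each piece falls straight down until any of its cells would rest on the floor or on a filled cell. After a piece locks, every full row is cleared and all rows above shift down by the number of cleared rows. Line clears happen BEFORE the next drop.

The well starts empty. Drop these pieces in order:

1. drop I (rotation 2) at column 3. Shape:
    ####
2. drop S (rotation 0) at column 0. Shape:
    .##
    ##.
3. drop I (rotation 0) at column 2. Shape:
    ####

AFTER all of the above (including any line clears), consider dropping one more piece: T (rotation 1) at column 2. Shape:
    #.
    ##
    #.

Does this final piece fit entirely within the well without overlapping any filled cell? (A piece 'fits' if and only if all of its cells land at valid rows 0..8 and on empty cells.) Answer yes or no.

Answer: yes

Derivation:
Drop 1: I rot2 at col 3 lands with bottom-row=0; cleared 0 line(s) (total 0); column heights now [0 0 0 1 1 1 1], max=1
Drop 2: S rot0 at col 0 lands with bottom-row=0; cleared 0 line(s) (total 0); column heights now [1 2 2 1 1 1 1], max=2
Drop 3: I rot0 at col 2 lands with bottom-row=2; cleared 0 line(s) (total 0); column heights now [1 2 3 3 3 3 1], max=3
Test piece T rot1 at col 2 (width 2): heights before test = [1 2 3 3 3 3 1]; fits = True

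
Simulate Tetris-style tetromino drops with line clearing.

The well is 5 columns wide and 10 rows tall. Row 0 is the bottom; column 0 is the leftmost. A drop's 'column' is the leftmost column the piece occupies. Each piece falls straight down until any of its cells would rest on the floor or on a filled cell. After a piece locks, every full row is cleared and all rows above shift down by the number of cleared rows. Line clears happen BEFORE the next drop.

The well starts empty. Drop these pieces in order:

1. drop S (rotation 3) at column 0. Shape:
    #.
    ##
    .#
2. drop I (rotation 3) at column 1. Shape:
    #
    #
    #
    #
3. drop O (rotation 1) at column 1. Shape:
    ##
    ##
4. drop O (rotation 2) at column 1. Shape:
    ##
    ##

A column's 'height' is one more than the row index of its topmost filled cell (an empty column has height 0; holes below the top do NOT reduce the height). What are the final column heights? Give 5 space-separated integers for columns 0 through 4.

Answer: 3 10 10 0 0

Derivation:
Drop 1: S rot3 at col 0 lands with bottom-row=0; cleared 0 line(s) (total 0); column heights now [3 2 0 0 0], max=3
Drop 2: I rot3 at col 1 lands with bottom-row=2; cleared 0 line(s) (total 0); column heights now [3 6 0 0 0], max=6
Drop 3: O rot1 at col 1 lands with bottom-row=6; cleared 0 line(s) (total 0); column heights now [3 8 8 0 0], max=8
Drop 4: O rot2 at col 1 lands with bottom-row=8; cleared 0 line(s) (total 0); column heights now [3 10 10 0 0], max=10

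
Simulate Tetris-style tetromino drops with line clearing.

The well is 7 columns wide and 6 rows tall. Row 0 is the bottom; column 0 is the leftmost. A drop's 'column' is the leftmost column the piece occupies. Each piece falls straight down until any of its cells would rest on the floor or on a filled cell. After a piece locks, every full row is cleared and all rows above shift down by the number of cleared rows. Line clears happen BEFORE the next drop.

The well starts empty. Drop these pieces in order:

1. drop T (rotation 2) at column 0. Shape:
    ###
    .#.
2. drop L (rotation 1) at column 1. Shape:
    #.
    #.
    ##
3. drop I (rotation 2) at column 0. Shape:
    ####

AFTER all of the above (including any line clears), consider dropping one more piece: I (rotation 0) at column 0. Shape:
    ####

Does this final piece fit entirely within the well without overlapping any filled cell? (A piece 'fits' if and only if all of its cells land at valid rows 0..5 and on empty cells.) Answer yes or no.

Drop 1: T rot2 at col 0 lands with bottom-row=0; cleared 0 line(s) (total 0); column heights now [2 2 2 0 0 0 0], max=2
Drop 2: L rot1 at col 1 lands with bottom-row=2; cleared 0 line(s) (total 0); column heights now [2 5 3 0 0 0 0], max=5
Drop 3: I rot2 at col 0 lands with bottom-row=5; cleared 0 line(s) (total 0); column heights now [6 6 6 6 0 0 0], max=6
Test piece I rot0 at col 0 (width 4): heights before test = [6 6 6 6 0 0 0]; fits = False

Answer: no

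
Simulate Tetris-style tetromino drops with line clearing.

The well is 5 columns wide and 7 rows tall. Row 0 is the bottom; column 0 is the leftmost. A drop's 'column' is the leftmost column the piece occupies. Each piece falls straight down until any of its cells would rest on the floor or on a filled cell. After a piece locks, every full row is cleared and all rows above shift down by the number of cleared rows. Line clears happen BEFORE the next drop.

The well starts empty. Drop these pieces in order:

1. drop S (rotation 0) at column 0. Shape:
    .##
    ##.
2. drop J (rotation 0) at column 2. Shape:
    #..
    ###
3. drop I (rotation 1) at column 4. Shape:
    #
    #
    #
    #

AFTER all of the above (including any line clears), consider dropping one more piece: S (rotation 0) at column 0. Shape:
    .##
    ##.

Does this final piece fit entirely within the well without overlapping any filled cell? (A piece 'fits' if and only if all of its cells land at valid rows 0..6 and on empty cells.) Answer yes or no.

Answer: yes

Derivation:
Drop 1: S rot0 at col 0 lands with bottom-row=0; cleared 0 line(s) (total 0); column heights now [1 2 2 0 0], max=2
Drop 2: J rot0 at col 2 lands with bottom-row=2; cleared 0 line(s) (total 0); column heights now [1 2 4 3 3], max=4
Drop 3: I rot1 at col 4 lands with bottom-row=3; cleared 0 line(s) (total 0); column heights now [1 2 4 3 7], max=7
Test piece S rot0 at col 0 (width 3): heights before test = [1 2 4 3 7]; fits = True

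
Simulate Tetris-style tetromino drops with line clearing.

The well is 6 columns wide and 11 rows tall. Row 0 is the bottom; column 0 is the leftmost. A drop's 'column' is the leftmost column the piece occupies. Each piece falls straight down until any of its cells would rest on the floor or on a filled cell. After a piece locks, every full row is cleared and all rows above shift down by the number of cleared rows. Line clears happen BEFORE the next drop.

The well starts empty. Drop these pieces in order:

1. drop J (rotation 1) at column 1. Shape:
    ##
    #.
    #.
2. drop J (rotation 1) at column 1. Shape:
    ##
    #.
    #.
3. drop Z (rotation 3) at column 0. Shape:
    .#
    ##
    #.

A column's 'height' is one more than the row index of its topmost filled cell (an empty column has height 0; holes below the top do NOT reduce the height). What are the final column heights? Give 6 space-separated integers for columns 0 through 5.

Answer: 7 8 6 0 0 0

Derivation:
Drop 1: J rot1 at col 1 lands with bottom-row=0; cleared 0 line(s) (total 0); column heights now [0 3 3 0 0 0], max=3
Drop 2: J rot1 at col 1 lands with bottom-row=3; cleared 0 line(s) (total 0); column heights now [0 6 6 0 0 0], max=6
Drop 3: Z rot3 at col 0 lands with bottom-row=5; cleared 0 line(s) (total 0); column heights now [7 8 6 0 0 0], max=8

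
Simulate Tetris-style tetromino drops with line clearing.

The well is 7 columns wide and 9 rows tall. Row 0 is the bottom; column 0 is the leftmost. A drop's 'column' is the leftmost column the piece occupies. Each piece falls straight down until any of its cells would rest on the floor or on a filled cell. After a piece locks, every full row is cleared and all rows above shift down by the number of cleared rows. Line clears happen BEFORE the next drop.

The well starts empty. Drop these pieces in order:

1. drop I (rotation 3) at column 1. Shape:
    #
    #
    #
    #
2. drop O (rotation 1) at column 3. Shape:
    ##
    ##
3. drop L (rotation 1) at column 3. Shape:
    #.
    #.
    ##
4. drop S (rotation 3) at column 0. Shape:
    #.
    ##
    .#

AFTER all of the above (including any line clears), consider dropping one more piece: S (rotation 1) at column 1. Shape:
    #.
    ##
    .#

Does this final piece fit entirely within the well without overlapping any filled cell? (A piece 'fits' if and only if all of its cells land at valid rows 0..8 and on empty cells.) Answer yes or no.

Drop 1: I rot3 at col 1 lands with bottom-row=0; cleared 0 line(s) (total 0); column heights now [0 4 0 0 0 0 0], max=4
Drop 2: O rot1 at col 3 lands with bottom-row=0; cleared 0 line(s) (total 0); column heights now [0 4 0 2 2 0 0], max=4
Drop 3: L rot1 at col 3 lands with bottom-row=2; cleared 0 line(s) (total 0); column heights now [0 4 0 5 3 0 0], max=5
Drop 4: S rot3 at col 0 lands with bottom-row=4; cleared 0 line(s) (total 0); column heights now [7 6 0 5 3 0 0], max=7
Test piece S rot1 at col 1 (width 2): heights before test = [7 6 0 5 3 0 0]; fits = True

Answer: yes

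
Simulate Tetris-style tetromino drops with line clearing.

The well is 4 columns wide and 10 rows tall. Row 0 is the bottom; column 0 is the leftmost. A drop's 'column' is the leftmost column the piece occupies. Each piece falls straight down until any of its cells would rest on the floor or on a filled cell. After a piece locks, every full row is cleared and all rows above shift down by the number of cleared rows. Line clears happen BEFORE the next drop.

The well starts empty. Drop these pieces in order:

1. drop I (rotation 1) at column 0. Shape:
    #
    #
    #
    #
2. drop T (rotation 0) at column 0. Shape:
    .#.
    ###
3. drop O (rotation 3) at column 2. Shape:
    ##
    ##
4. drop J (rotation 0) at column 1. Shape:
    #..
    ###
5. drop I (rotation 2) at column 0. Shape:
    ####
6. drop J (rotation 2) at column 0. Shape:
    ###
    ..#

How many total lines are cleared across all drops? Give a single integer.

Answer: 1

Derivation:
Drop 1: I rot1 at col 0 lands with bottom-row=0; cleared 0 line(s) (total 0); column heights now [4 0 0 0], max=4
Drop 2: T rot0 at col 0 lands with bottom-row=4; cleared 0 line(s) (total 0); column heights now [5 6 5 0], max=6
Drop 3: O rot3 at col 2 lands with bottom-row=5; cleared 0 line(s) (total 0); column heights now [5 6 7 7], max=7
Drop 4: J rot0 at col 1 lands with bottom-row=7; cleared 0 line(s) (total 0); column heights now [5 9 8 8], max=9
Drop 5: I rot2 at col 0 lands with bottom-row=9; cleared 1 line(s) (total 1); column heights now [5 9 8 8], max=9
Drop 6: J rot2 at col 0 lands with bottom-row=8; cleared 0 line(s) (total 1); column heights now [10 10 10 8], max=10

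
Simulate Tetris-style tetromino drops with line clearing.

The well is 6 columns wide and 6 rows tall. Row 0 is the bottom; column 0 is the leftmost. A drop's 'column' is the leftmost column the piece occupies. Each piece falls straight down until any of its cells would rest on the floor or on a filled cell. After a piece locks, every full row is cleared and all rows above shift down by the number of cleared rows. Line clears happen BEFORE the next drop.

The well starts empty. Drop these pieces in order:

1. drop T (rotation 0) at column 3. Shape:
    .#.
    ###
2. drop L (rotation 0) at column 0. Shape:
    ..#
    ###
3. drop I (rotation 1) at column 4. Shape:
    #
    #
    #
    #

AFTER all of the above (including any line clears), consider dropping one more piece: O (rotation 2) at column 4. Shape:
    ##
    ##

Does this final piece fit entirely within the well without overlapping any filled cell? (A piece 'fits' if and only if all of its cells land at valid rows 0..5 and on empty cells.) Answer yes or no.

Drop 1: T rot0 at col 3 lands with bottom-row=0; cleared 0 line(s) (total 0); column heights now [0 0 0 1 2 1], max=2
Drop 2: L rot0 at col 0 lands with bottom-row=0; cleared 1 line(s) (total 1); column heights now [0 0 1 0 1 0], max=1
Drop 3: I rot1 at col 4 lands with bottom-row=1; cleared 0 line(s) (total 1); column heights now [0 0 1 0 5 0], max=5
Test piece O rot2 at col 4 (width 2): heights before test = [0 0 1 0 5 0]; fits = False

Answer: no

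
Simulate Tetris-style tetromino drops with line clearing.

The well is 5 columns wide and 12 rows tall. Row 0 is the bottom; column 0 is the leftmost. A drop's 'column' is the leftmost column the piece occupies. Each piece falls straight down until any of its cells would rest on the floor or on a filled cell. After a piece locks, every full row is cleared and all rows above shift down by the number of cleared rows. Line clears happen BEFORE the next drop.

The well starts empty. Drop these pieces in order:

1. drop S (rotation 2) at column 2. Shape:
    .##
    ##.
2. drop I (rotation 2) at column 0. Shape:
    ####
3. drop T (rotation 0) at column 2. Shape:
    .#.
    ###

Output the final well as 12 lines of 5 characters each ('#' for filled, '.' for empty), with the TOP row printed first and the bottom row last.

Answer: .....
.....
.....
.....
.....
.....
.....
...#.
..###
####.
...##
..##.

Derivation:
Drop 1: S rot2 at col 2 lands with bottom-row=0; cleared 0 line(s) (total 0); column heights now [0 0 1 2 2], max=2
Drop 2: I rot2 at col 0 lands with bottom-row=2; cleared 0 line(s) (total 0); column heights now [3 3 3 3 2], max=3
Drop 3: T rot0 at col 2 lands with bottom-row=3; cleared 0 line(s) (total 0); column heights now [3 3 4 5 4], max=5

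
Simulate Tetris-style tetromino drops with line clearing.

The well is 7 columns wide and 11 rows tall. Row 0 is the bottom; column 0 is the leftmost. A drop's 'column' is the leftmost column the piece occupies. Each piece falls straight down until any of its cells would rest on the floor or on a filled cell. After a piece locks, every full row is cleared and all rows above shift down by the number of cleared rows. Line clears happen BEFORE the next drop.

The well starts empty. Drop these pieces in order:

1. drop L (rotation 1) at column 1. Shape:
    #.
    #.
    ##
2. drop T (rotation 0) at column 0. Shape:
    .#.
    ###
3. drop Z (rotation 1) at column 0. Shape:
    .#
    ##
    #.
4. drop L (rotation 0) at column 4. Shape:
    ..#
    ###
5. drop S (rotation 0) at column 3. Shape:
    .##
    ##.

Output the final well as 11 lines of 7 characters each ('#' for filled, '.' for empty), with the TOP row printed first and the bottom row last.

Answer: .......
.......
.......
.......
.#.....
##.....
##.....
###....
.#..##.
.#.##.#
.##.###

Derivation:
Drop 1: L rot1 at col 1 lands with bottom-row=0; cleared 0 line(s) (total 0); column heights now [0 3 1 0 0 0 0], max=3
Drop 2: T rot0 at col 0 lands with bottom-row=3; cleared 0 line(s) (total 0); column heights now [4 5 4 0 0 0 0], max=5
Drop 3: Z rot1 at col 0 lands with bottom-row=4; cleared 0 line(s) (total 0); column heights now [6 7 4 0 0 0 0], max=7
Drop 4: L rot0 at col 4 lands with bottom-row=0; cleared 0 line(s) (total 0); column heights now [6 7 4 0 1 1 2], max=7
Drop 5: S rot0 at col 3 lands with bottom-row=1; cleared 0 line(s) (total 0); column heights now [6 7 4 2 3 3 2], max=7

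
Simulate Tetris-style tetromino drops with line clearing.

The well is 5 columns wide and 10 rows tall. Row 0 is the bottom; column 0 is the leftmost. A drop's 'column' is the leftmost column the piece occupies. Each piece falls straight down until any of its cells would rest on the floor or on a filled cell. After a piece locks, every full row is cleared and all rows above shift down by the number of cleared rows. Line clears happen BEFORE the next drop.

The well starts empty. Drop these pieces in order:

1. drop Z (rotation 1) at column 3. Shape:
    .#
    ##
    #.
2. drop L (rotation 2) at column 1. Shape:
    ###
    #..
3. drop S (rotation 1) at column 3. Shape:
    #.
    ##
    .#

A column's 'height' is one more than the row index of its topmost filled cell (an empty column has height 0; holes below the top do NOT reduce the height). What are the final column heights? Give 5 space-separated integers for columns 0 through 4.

Drop 1: Z rot1 at col 3 lands with bottom-row=0; cleared 0 line(s) (total 0); column heights now [0 0 0 2 3], max=3
Drop 2: L rot2 at col 1 lands with bottom-row=1; cleared 0 line(s) (total 0); column heights now [0 3 3 3 3], max=3
Drop 3: S rot1 at col 3 lands with bottom-row=3; cleared 0 line(s) (total 0); column heights now [0 3 3 6 5], max=6

Answer: 0 3 3 6 5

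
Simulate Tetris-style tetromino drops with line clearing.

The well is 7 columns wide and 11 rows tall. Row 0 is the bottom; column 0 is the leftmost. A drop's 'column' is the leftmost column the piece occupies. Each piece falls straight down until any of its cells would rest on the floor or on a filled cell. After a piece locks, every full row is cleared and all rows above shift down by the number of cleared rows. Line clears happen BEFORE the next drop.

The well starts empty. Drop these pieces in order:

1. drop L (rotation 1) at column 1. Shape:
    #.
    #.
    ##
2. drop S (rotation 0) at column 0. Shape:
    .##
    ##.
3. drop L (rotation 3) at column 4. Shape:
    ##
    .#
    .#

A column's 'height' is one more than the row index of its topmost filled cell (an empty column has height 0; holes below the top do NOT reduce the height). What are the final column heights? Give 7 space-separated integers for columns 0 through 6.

Drop 1: L rot1 at col 1 lands with bottom-row=0; cleared 0 line(s) (total 0); column heights now [0 3 1 0 0 0 0], max=3
Drop 2: S rot0 at col 0 lands with bottom-row=3; cleared 0 line(s) (total 0); column heights now [4 5 5 0 0 0 0], max=5
Drop 3: L rot3 at col 4 lands with bottom-row=0; cleared 0 line(s) (total 0); column heights now [4 5 5 0 3 3 0], max=5

Answer: 4 5 5 0 3 3 0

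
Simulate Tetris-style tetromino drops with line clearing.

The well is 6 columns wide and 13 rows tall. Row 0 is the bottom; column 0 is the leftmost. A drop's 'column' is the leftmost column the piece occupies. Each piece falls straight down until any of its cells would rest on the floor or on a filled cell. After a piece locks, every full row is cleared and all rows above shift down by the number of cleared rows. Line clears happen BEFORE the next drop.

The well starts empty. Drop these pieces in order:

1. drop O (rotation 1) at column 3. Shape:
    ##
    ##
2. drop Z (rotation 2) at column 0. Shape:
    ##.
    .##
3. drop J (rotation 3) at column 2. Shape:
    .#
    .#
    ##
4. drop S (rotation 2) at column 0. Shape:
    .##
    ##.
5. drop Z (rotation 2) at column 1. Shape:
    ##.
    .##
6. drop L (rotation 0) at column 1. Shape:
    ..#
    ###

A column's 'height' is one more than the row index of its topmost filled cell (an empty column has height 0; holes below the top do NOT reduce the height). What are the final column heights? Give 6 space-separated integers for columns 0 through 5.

Answer: 3 8 8 9 2 0

Derivation:
Drop 1: O rot1 at col 3 lands with bottom-row=0; cleared 0 line(s) (total 0); column heights now [0 0 0 2 2 0], max=2
Drop 2: Z rot2 at col 0 lands with bottom-row=0; cleared 0 line(s) (total 0); column heights now [2 2 1 2 2 0], max=2
Drop 3: J rot3 at col 2 lands with bottom-row=2; cleared 0 line(s) (total 0); column heights now [2 2 3 5 2 0], max=5
Drop 4: S rot2 at col 0 lands with bottom-row=2; cleared 0 line(s) (total 0); column heights now [3 4 4 5 2 0], max=5
Drop 5: Z rot2 at col 1 lands with bottom-row=5; cleared 0 line(s) (total 0); column heights now [3 7 7 6 2 0], max=7
Drop 6: L rot0 at col 1 lands with bottom-row=7; cleared 0 line(s) (total 0); column heights now [3 8 8 9 2 0], max=9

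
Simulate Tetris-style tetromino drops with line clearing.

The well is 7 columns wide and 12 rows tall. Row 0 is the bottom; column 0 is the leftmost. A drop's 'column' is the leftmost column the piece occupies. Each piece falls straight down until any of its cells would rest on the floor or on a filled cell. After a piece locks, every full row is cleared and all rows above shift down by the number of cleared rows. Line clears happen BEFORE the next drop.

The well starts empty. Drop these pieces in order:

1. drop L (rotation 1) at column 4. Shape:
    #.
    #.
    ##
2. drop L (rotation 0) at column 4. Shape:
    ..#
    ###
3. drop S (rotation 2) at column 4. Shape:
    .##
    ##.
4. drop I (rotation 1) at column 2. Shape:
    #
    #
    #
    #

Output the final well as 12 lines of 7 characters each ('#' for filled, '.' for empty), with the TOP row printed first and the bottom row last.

Drop 1: L rot1 at col 4 lands with bottom-row=0; cleared 0 line(s) (total 0); column heights now [0 0 0 0 3 1 0], max=3
Drop 2: L rot0 at col 4 lands with bottom-row=3; cleared 0 line(s) (total 0); column heights now [0 0 0 0 4 4 5], max=5
Drop 3: S rot2 at col 4 lands with bottom-row=4; cleared 0 line(s) (total 0); column heights now [0 0 0 0 5 6 6], max=6
Drop 4: I rot1 at col 2 lands with bottom-row=0; cleared 0 line(s) (total 0); column heights now [0 0 4 0 5 6 6], max=6

Answer: .......
.......
.......
.......
.......
.......
.....##
....###
..#.###
..#.#..
..#.#..
..#.##.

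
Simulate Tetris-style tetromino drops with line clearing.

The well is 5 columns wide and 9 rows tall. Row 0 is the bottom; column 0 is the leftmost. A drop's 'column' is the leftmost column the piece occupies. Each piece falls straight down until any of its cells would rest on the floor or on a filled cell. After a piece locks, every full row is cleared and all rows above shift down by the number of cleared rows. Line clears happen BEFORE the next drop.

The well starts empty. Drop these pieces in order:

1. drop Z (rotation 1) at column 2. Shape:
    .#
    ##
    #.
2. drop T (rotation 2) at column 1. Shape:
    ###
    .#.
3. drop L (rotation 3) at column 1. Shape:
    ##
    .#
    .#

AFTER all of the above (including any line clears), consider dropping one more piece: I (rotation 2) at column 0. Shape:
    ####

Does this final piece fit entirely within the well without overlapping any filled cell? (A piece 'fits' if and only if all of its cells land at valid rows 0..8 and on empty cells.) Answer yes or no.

Answer: yes

Derivation:
Drop 1: Z rot1 at col 2 lands with bottom-row=0; cleared 0 line(s) (total 0); column heights now [0 0 2 3 0], max=3
Drop 2: T rot2 at col 1 lands with bottom-row=2; cleared 0 line(s) (total 0); column heights now [0 4 4 4 0], max=4
Drop 3: L rot3 at col 1 lands with bottom-row=4; cleared 0 line(s) (total 0); column heights now [0 7 7 4 0], max=7
Test piece I rot2 at col 0 (width 4): heights before test = [0 7 7 4 0]; fits = True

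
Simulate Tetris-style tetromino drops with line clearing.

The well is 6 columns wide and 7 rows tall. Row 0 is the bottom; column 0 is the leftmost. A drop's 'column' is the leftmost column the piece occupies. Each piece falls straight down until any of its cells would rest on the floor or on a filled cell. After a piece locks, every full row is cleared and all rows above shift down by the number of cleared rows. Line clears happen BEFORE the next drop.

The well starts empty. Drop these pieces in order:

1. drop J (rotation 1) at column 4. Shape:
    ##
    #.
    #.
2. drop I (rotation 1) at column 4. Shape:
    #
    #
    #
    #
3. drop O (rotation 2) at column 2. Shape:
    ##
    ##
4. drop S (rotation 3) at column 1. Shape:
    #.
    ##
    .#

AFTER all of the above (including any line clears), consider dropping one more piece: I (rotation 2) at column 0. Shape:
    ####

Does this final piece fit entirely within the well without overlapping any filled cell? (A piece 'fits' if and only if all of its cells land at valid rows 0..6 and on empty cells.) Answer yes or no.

Drop 1: J rot1 at col 4 lands with bottom-row=0; cleared 0 line(s) (total 0); column heights now [0 0 0 0 3 3], max=3
Drop 2: I rot1 at col 4 lands with bottom-row=3; cleared 0 line(s) (total 0); column heights now [0 0 0 0 7 3], max=7
Drop 3: O rot2 at col 2 lands with bottom-row=0; cleared 0 line(s) (total 0); column heights now [0 0 2 2 7 3], max=7
Drop 4: S rot3 at col 1 lands with bottom-row=2; cleared 0 line(s) (total 0); column heights now [0 5 4 2 7 3], max=7
Test piece I rot2 at col 0 (width 4): heights before test = [0 5 4 2 7 3]; fits = True

Answer: yes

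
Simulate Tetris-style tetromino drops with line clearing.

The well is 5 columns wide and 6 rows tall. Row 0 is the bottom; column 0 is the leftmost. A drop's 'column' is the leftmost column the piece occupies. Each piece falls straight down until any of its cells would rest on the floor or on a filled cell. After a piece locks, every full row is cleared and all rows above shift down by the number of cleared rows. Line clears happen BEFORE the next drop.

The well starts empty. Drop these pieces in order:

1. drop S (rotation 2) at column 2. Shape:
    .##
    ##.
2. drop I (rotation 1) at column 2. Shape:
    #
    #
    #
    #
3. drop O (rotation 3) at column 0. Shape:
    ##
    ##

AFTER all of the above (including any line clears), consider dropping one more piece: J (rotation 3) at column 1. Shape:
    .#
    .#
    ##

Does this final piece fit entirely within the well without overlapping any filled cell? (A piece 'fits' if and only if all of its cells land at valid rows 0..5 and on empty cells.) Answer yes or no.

Answer: no

Derivation:
Drop 1: S rot2 at col 2 lands with bottom-row=0; cleared 0 line(s) (total 0); column heights now [0 0 1 2 2], max=2
Drop 2: I rot1 at col 2 lands with bottom-row=1; cleared 0 line(s) (total 0); column heights now [0 0 5 2 2], max=5
Drop 3: O rot3 at col 0 lands with bottom-row=0; cleared 1 line(s) (total 1); column heights now [1 1 4 1 0], max=4
Test piece J rot3 at col 1 (width 2): heights before test = [1 1 4 1 0]; fits = False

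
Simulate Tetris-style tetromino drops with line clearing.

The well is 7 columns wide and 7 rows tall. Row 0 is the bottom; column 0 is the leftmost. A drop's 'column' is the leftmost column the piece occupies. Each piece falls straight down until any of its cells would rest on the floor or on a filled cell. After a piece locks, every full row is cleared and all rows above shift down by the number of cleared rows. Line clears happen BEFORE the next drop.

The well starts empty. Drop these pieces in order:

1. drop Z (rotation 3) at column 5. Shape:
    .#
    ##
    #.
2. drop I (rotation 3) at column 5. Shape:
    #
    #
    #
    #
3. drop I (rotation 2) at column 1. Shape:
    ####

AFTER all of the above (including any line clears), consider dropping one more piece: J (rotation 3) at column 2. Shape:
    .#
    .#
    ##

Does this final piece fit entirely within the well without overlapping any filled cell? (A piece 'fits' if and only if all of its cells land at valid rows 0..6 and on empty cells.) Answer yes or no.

Drop 1: Z rot3 at col 5 lands with bottom-row=0; cleared 0 line(s) (total 0); column heights now [0 0 0 0 0 2 3], max=3
Drop 2: I rot3 at col 5 lands with bottom-row=2; cleared 0 line(s) (total 0); column heights now [0 0 0 0 0 6 3], max=6
Drop 3: I rot2 at col 1 lands with bottom-row=0; cleared 0 line(s) (total 0); column heights now [0 1 1 1 1 6 3], max=6
Test piece J rot3 at col 2 (width 2): heights before test = [0 1 1 1 1 6 3]; fits = True

Answer: yes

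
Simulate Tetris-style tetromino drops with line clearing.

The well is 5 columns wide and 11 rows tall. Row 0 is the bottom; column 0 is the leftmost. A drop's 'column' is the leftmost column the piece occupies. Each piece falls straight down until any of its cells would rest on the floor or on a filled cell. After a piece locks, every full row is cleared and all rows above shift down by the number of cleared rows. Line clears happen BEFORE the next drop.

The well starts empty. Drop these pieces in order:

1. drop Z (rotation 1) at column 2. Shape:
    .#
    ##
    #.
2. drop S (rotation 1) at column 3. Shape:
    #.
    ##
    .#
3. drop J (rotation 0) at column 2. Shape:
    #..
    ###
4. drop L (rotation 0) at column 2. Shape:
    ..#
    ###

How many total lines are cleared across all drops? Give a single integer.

Drop 1: Z rot1 at col 2 lands with bottom-row=0; cleared 0 line(s) (total 0); column heights now [0 0 2 3 0], max=3
Drop 2: S rot1 at col 3 lands with bottom-row=2; cleared 0 line(s) (total 0); column heights now [0 0 2 5 4], max=5
Drop 3: J rot0 at col 2 lands with bottom-row=5; cleared 0 line(s) (total 0); column heights now [0 0 7 6 6], max=7
Drop 4: L rot0 at col 2 lands with bottom-row=7; cleared 0 line(s) (total 0); column heights now [0 0 8 8 9], max=9

Answer: 0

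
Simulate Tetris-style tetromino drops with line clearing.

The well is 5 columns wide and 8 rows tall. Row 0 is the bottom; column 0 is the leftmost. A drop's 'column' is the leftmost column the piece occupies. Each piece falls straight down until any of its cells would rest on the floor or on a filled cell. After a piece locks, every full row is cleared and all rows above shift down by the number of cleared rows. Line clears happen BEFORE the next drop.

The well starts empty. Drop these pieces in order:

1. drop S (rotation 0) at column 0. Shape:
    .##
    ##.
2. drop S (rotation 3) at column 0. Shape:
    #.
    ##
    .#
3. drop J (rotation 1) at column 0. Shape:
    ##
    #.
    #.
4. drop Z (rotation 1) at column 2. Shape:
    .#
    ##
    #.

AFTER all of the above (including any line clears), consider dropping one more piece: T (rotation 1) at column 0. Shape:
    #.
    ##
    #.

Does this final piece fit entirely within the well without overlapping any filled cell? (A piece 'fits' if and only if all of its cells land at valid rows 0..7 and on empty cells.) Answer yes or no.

Drop 1: S rot0 at col 0 lands with bottom-row=0; cleared 0 line(s) (total 0); column heights now [1 2 2 0 0], max=2
Drop 2: S rot3 at col 0 lands with bottom-row=2; cleared 0 line(s) (total 0); column heights now [5 4 2 0 0], max=5
Drop 3: J rot1 at col 0 lands with bottom-row=5; cleared 0 line(s) (total 0); column heights now [8 8 2 0 0], max=8
Drop 4: Z rot1 at col 2 lands with bottom-row=2; cleared 0 line(s) (total 0); column heights now [8 8 4 5 0], max=8
Test piece T rot1 at col 0 (width 2): heights before test = [8 8 4 5 0]; fits = False

Answer: no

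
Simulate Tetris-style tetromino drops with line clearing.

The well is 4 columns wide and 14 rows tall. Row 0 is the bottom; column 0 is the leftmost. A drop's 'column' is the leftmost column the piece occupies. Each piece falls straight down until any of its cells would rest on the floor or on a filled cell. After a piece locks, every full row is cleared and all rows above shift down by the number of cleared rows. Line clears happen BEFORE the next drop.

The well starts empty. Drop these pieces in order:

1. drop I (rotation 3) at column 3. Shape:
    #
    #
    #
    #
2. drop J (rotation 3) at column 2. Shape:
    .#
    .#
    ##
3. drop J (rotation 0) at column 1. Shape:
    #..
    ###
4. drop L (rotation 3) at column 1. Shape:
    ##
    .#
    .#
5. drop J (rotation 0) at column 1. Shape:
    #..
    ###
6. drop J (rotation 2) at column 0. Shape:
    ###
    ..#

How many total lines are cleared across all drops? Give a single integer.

Drop 1: I rot3 at col 3 lands with bottom-row=0; cleared 0 line(s) (total 0); column heights now [0 0 0 4], max=4
Drop 2: J rot3 at col 2 lands with bottom-row=4; cleared 0 line(s) (total 0); column heights now [0 0 5 7], max=7
Drop 3: J rot0 at col 1 lands with bottom-row=7; cleared 0 line(s) (total 0); column heights now [0 9 8 8], max=9
Drop 4: L rot3 at col 1 lands with bottom-row=8; cleared 0 line(s) (total 0); column heights now [0 11 11 8], max=11
Drop 5: J rot0 at col 1 lands with bottom-row=11; cleared 0 line(s) (total 0); column heights now [0 13 12 12], max=13
Drop 6: J rot2 at col 0 lands with bottom-row=12; cleared 0 line(s) (total 0); column heights now [14 14 14 12], max=14

Answer: 0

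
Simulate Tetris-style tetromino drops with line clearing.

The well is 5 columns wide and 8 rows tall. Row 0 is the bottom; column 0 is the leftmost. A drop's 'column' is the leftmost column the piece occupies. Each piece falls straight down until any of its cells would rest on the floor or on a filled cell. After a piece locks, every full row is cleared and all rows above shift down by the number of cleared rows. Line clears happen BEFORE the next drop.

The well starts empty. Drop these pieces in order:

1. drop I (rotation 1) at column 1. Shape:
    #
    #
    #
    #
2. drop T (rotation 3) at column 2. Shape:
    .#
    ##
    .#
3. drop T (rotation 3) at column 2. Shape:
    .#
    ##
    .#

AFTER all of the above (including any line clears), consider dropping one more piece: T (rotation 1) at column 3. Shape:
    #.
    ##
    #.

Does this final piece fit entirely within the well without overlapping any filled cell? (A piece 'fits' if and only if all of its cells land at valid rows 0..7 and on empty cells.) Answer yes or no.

Drop 1: I rot1 at col 1 lands with bottom-row=0; cleared 0 line(s) (total 0); column heights now [0 4 0 0 0], max=4
Drop 2: T rot3 at col 2 lands with bottom-row=0; cleared 0 line(s) (total 0); column heights now [0 4 2 3 0], max=4
Drop 3: T rot3 at col 2 lands with bottom-row=3; cleared 0 line(s) (total 0); column heights now [0 4 5 6 0], max=6
Test piece T rot1 at col 3 (width 2): heights before test = [0 4 5 6 0]; fits = False

Answer: no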